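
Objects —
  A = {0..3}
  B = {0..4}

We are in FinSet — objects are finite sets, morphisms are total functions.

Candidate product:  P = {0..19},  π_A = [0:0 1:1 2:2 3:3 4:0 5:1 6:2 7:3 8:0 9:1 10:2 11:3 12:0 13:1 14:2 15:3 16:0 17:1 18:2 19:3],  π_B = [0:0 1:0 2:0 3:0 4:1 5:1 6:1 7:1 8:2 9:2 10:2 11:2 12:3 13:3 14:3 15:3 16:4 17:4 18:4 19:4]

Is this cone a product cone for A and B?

|A|·|B| = 4·5 = 20;  |P| = 20
Check the pairing map k ↦ (π_A(k), π_B(k)):
  0 : (0,0)
  1 : (1,0)
  2 : (2,0)
  3 : (3,0)
  4 : (0,1)
  5 : (1,1)
  6 : (2,1)
  7 : (3,1)
  8 : (0,2)
  9 : (1,2)
  10 : (2,2)
  11 : (3,2)
  12 : (0,3)
  13 : (1,3)
  14 : (2,3)
  15 : (3,3)
  16 : (0,4)
  17 : (1,4)
  18 : (2,4)
  19 : (3,4)
distinct pairs in image: 20 / 20 needed
  → bijection onto A×B; projections well-typed.

Answer: VALID PRODUCT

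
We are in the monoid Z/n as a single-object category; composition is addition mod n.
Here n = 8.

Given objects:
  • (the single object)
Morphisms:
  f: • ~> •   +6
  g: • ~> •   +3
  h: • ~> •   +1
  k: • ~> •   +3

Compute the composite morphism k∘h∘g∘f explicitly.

  0 +6≡6 +3≡1 +1≡2 +3≡5  (mod 8)
composite: +5

Answer: +5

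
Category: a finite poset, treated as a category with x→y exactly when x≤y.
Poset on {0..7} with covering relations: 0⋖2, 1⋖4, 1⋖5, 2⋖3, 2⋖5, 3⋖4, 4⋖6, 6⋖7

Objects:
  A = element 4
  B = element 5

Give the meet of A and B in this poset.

Answer: NO MEET EXISTS

Work:
Common predecessors of 4,5: {0,1,2}
  maximal lower bounds 1 and 2 are incomparable: neither 1⊑2 nor 2⊑1
→ no greatest lower bound exists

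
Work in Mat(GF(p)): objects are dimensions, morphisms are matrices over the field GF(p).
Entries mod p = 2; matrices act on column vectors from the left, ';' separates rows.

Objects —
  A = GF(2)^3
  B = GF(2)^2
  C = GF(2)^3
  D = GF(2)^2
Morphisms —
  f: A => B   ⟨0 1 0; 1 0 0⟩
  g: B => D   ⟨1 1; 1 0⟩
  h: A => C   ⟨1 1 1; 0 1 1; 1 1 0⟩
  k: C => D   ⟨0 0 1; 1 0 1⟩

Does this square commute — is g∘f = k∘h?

Along f;g (path 1):
  e0=(1,0,0) f=>(0,1) g=>(1,0)
  e1=(0,1,0) f=>(1,0) g=>(1,1)
  e2=(0,0,1) f=>(0,0) g=>(0,0)
  result₁ = ⟨1 1 0; 0 1 0⟩
Along h;k (path 2):
  e0=(1,0,0) h=>(1,0,1) k=>(1,0)
  e1=(0,1,0) h=>(1,1,1) k=>(1,0)
  e2=(0,0,1) h=>(1,1,0) k=>(0,1)
  result₂ = ⟨1 1 0; 0 0 1⟩
Equal? differ; not commutative

Answer: DOES NOT COMMUTE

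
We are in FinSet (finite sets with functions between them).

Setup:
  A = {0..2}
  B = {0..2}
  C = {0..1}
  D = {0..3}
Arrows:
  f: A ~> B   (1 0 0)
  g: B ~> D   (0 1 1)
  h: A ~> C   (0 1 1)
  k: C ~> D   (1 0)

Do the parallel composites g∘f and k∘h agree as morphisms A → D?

1) trace f;g:
  0 f~>1 g~>1
  1 f~>0 g~>0
  2 f~>0 g~>0
  ⟦path⟧₁ = (1 0 0)
2) trace h;k:
  0 h~>0 k~>1
  1 h~>1 k~>0
  2 h~>1 k~>0
  ⟦path⟧₂ = (1 0 0)
Equal? YES — commutes

Answer: COMMUTES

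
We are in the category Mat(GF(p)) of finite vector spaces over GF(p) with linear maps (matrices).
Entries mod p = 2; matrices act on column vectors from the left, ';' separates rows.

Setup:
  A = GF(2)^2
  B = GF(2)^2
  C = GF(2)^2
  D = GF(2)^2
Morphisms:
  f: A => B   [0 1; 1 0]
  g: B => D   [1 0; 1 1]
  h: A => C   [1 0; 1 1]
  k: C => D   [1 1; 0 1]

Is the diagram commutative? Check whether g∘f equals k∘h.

Path 1 = f;g:
  e0=[1,0] f=>[0,1] g=>[0,1]
  e1=[0,1] f=>[1,0] g=>[1,1]
  composite₁ = [0 1; 1 1]
Path 2 = h;k:
  e0=[1,0] h=>[1,1] k=>[0,1]
  e1=[0,1] h=>[0,1] k=>[1,1]
  composite₂ = [0 1; 1 1]
Equal? YES — commutes

Answer: COMMUTES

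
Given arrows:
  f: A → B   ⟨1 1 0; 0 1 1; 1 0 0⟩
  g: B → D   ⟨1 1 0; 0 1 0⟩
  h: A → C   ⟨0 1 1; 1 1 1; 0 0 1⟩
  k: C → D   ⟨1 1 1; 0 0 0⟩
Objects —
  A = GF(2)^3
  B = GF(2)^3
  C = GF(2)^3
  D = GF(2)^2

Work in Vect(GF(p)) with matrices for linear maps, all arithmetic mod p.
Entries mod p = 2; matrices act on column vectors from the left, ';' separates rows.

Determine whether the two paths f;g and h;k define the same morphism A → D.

Along f;g (path 1):
  e0=[1,0,0] f→[1,0,1] g→[1,0]
  e1=[0,1,0] f→[1,1,0] g→[0,1]
  e2=[0,0,1] f→[0,1,0] g→[1,1]
  composite₁ = ⟨1 0 1; 0 1 1⟩
Along h;k (path 2):
  e0=[1,0,0] h→[0,1,0] k→[1,0]
  e1=[0,1,0] h→[1,1,0] k→[0,0]
  e2=[0,0,1] h→[1,1,1] k→[1,0]
  composite₂ = ⟨1 0 1; 0 0 0⟩
Equal? distinct morphisms ✗

Answer: DOES NOT COMMUTE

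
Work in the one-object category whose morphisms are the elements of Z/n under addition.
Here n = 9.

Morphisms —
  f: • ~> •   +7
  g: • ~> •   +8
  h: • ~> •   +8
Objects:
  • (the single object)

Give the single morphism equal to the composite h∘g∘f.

  0 +7≡7 +8≡6 +8≡5  (mod 9)
⟦path⟧: +5

Answer: +5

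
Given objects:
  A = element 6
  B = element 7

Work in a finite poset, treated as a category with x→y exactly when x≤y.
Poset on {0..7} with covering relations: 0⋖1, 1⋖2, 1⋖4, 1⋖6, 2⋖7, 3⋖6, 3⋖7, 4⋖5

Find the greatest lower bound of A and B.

Common predecessors of 6,7: {0,1,3}
  maximal lower bounds 1 and 3 are incomparable: neither 1≤3 nor 3≤1
→ no greatest lower bound exists

Answer: NO MEET EXISTS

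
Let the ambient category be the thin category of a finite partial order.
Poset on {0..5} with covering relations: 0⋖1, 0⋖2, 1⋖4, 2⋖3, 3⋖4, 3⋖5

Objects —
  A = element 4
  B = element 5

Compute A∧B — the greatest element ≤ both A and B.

Lower bounds of A=4 and B=5: {0,2,3}
  0 <= 3
  2 <= 3
  3 <= 3
glb = 3

Answer: A∧B = 3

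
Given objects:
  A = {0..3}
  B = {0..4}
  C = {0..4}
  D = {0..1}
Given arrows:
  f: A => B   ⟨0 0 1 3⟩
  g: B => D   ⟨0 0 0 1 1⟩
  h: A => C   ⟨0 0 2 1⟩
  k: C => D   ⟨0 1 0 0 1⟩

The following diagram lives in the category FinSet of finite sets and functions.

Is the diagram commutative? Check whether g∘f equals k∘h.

1) trace f;g:
  0 f=>0 g=>0
  1 f=>0 g=>0
  2 f=>1 g=>0
  3 f=>3 g=>1
  result₁ = ⟨0 0 0 1⟩
2) trace h;k:
  0 h=>0 k=>0
  1 h=>0 k=>0
  2 h=>2 k=>0
  3 h=>1 k=>1
  result₂ = ⟨0 0 0 1⟩
Equal? same morphism ✓

Answer: COMMUTES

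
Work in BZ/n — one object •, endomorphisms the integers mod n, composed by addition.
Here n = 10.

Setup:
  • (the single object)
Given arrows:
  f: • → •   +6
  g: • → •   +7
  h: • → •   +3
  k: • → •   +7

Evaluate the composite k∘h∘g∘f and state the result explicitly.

Answer: +3

Work:
  0 +6≡6 +7≡3 +3≡6 +7≡3  (mod 10)
result: +3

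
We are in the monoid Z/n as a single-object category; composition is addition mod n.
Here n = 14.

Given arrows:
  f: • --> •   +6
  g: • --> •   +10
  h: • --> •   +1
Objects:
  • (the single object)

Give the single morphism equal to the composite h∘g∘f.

  0 +6≡6 +10≡2 +1≡3  (mod 14)
result: +3

Answer: +3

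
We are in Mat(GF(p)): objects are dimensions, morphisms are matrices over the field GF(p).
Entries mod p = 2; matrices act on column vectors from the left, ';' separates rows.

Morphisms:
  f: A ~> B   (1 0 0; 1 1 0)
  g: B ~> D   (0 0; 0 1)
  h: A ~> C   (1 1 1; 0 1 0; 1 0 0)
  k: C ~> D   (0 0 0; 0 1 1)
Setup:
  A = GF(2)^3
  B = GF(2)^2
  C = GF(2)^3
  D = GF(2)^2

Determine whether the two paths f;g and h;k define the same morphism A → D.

1) trace f;g:
  e0=⟨1,0,0⟩ f~>⟨1,1⟩ g~>⟨0,1⟩
  e1=⟨0,1,0⟩ f~>⟨0,1⟩ g~>⟨0,1⟩
  e2=⟨0,0,1⟩ f~>⟨0,0⟩ g~>⟨0,0⟩
  ⟦path⟧₁ = (0 0 0; 1 1 0)
2) trace h;k:
  e0=⟨1,0,0⟩ h~>⟨1,0,1⟩ k~>⟨0,1⟩
  e1=⟨0,1,0⟩ h~>⟨1,1,0⟩ k~>⟨0,1⟩
  e2=⟨0,0,1⟩ h~>⟨1,0,0⟩ k~>⟨0,0⟩
  ⟦path⟧₂ = (0 0 0; 1 1 0)
Equal? equal; square commutes

Answer: COMMUTES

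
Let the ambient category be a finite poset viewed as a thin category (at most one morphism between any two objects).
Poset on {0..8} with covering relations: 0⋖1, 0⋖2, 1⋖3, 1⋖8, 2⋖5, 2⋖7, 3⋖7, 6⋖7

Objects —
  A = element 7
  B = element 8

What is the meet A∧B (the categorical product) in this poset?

Answer: A∧B = 1

Work:
Common predecessors of 7,8: {0,1}
  0 ⊑ 1
  1 ⊑ 1
glb = 1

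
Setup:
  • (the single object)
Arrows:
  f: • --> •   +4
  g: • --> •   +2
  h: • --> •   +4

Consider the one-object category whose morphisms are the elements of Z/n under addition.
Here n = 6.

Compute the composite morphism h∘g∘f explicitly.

  0 +4≡4 +2≡0 +4≡4  (mod 6)
⟦path⟧: +4

Answer: +4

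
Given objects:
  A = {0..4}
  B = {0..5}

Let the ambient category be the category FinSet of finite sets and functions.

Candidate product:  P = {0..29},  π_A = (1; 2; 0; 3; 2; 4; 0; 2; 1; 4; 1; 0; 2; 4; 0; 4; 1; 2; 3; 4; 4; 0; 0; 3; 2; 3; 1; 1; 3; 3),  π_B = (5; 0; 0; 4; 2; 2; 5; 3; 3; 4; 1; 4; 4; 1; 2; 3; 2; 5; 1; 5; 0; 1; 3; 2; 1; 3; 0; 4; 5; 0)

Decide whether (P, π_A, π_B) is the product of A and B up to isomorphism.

|A|·|B| = 5·6 = 30;  |P| = 30
Check the pairing map k ↦ (π_A(k), π_B(k)):
  0 -> (1,5)
  1 -> (2,0)
  2 -> (0,0)
  3 -> (3,4)
  4 -> (2,2)
  5 -> (4,2)
  6 -> (0,5)
  7 -> (2,3)
  8 -> (1,3)
  9 -> (4,4)
  10 -> (1,1)
  11 -> (0,4)
  12 -> (2,4)
  13 -> (4,1)
  14 -> (0,2)
  15 -> (4,3)
  16 -> (1,2)
  17 -> (2,5)
  18 -> (3,1)
  19 -> (4,5)
  20 -> (4,0)
  21 -> (0,1)
  22 -> (0,3)
  23 -> (3,2)
  24 -> (2,1)
  25 -> (3,3)
  26 -> (1,0)
  27 -> (1,4)
  28 -> (3,5)
  29 -> (3,0)
distinct pairs in image: 30 / 30 needed
  → bijection onto A×B; projections well-typed.

Answer: VALID PRODUCT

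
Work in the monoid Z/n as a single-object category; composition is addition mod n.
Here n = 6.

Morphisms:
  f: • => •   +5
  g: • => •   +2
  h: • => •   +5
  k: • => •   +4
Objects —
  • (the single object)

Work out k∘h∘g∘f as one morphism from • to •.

Answer: +4

Derivation:
  0 +5≡5 +2≡1 +5≡0 +4≡4  (mod 6)
result: +4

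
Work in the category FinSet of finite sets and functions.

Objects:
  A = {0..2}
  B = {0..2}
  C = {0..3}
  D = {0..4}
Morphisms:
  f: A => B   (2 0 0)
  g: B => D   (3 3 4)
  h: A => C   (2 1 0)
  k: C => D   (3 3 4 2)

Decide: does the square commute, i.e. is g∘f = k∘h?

Along f;g (path 1):
  0 f=>2 g=>4
  1 f=>0 g=>3
  2 f=>0 g=>3
  composite₁ = (4 3 3)
Along h;k (path 2):
  0 h=>2 k=>4
  1 h=>1 k=>3
  2 h=>0 k=>3
  composite₂ = (4 3 3)
Equal? same morphism ✓

Answer: COMMUTES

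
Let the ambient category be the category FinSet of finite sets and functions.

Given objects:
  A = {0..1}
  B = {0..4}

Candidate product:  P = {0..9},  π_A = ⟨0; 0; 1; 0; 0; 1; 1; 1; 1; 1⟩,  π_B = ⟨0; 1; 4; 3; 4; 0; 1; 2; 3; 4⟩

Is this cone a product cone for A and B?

|A|·|B| = 2·5 = 10;  |P| = 10
Check the pairing map k ↦ (π_A(k), π_B(k)):
  0 : (0,0)
  1 : (0,1)
  2 : (1,4)
  3 : (0,3)
  4 : (0,4)
  5 : (1,0)
  6 : (1,1)
  7 : (1,2)
  8 : (1,3)
  9 : (1,4)  ✗ repeats pair of k=2
distinct pairs in image: 9 / 10 needed
  → (1,4) hit at k=2 and k=9

Answer: NOT A VALID PRODUCT — duplicate pair at indices 9,2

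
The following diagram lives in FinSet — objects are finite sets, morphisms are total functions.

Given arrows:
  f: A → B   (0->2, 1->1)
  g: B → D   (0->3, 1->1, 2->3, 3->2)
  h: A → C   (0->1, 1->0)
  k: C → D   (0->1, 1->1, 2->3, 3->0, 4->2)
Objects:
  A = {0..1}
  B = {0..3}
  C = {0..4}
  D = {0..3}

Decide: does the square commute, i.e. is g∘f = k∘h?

Answer: DOES NOT COMMUTE

Work:
Path 1 = f;g:
  0 f→2 g→3
  1 f→1 g→1
  ⟦path⟧₁ = (0->3, 1->1)
Path 2 = h;k:
  0 h→1 k→1
  1 h→0 k→1
  ⟦path⟧₂ = (0->1, 1->1)
Equal? NO — does not commute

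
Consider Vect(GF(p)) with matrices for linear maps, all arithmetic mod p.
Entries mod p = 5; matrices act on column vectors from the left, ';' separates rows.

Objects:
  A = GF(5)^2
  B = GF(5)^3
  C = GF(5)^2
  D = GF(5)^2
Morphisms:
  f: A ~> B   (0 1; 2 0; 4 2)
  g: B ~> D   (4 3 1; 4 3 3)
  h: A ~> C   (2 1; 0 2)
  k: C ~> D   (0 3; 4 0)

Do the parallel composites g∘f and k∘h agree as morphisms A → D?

Answer: DOES NOT COMMUTE

Derivation:
1) trace f;g:
  e0=[1,0] f~>[0,2,4] g~>[0,3]
  e1=[0,1] f~>[1,0,2] g~>[1,0]
  ⟦path⟧₁ = (0 1; 3 0)
2) trace h;k:
  e0=[1,0] h~>[2,0] k~>[0,3]
  e1=[0,1] h~>[1,2] k~>[1,4]
  ⟦path⟧₂ = (0 1; 3 4)
Equal? distinct morphisms ✗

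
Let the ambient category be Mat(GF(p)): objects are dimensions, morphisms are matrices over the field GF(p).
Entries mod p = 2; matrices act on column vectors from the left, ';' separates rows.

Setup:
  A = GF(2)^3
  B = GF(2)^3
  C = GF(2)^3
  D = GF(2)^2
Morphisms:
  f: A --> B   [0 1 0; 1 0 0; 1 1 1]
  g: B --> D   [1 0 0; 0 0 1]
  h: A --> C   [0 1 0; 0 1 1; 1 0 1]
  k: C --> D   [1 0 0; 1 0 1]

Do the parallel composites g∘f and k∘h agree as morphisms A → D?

Along f;g (path 1):
  e0=(1,0,0) f-->(0,1,1) g-->(0,1)
  e1=(0,1,0) f-->(1,0,1) g-->(1,1)
  e2=(0,0,1) f-->(0,0,1) g-->(0,1)
  ⟦path⟧₁ = [0 1 0; 1 1 1]
Along h;k (path 2):
  e0=(1,0,0) h-->(0,0,1) k-->(0,1)
  e1=(0,1,0) h-->(1,1,0) k-->(1,1)
  e2=(0,0,1) h-->(0,1,1) k-->(0,1)
  ⟦path⟧₂ = [0 1 0; 1 1 1]
Equal? equal; square commutes

Answer: COMMUTES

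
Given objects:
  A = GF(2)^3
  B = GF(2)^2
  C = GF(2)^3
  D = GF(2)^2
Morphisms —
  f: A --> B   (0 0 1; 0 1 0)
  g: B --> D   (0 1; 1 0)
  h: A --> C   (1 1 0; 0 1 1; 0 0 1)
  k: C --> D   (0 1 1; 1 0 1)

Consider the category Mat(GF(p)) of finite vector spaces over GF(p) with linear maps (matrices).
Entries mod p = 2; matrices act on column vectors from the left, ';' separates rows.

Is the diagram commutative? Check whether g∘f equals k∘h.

Answer: DOES NOT COMMUTE

Work:
1) trace f;g:
  e0=(1,0,0) f-->(0,0) g-->(0,0)
  e1=(0,1,0) f-->(0,1) g-->(1,0)
  e2=(0,0,1) f-->(1,0) g-->(0,1)
  ⟦path⟧₁ = (0 1 0; 0 0 1)
2) trace h;k:
  e0=(1,0,0) h-->(1,0,0) k-->(0,1)
  e1=(0,1,0) h-->(1,1,0) k-->(1,1)
  e2=(0,0,1) h-->(0,1,1) k-->(0,1)
  ⟦path⟧₂ = (0 1 0; 1 1 1)
Equal? differ; not commutative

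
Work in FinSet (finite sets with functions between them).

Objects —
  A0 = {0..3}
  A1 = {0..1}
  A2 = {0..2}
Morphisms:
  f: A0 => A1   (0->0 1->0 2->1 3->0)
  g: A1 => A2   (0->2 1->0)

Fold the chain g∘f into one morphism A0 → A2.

  0 f=>0 g=>2
  1 f=>0 g=>2
  2 f=>1 g=>0
  3 f=>0 g=>2
composite: (0->2 1->2 2->0 3->2)

Answer: (0->2 1->2 2->0 3->2)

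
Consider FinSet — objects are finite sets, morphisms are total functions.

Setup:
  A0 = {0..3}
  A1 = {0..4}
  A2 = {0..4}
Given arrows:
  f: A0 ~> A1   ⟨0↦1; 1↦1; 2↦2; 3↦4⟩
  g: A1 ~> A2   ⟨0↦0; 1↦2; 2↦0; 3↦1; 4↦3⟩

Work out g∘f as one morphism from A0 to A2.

  0 f~>1 g~>2
  1 f~>1 g~>2
  2 f~>2 g~>0
  3 f~>4 g~>3
⟦path⟧: ⟨0↦2; 1↦2; 2↦0; 3↦3⟩

Answer: ⟨0↦2; 1↦2; 2↦0; 3↦3⟩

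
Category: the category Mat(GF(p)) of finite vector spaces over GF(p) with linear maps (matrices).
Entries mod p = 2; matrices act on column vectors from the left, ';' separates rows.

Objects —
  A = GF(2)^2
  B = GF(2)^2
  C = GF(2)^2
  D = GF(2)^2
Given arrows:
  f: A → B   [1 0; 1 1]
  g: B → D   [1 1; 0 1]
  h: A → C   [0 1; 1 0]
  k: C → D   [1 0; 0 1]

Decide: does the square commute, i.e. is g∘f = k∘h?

Path 1 = f;g:
  e0=(1,0) f→(1,1) g→(0,1)
  e1=(0,1) f→(0,1) g→(1,1)
  ⟦path⟧₁ = [0 1; 1 1]
Path 2 = h;k:
  e0=(1,0) h→(0,1) k→(0,1)
  e1=(0,1) h→(1,0) k→(1,0)
  ⟦path⟧₂ = [0 1; 1 0]
Equal? distinct morphisms ✗

Answer: DOES NOT COMMUTE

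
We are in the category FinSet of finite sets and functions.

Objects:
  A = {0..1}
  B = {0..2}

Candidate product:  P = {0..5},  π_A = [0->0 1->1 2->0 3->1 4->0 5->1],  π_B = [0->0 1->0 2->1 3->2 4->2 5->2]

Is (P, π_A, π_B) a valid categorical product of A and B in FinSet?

Answer: NOT A VALID PRODUCT — duplicate pair at indices 5,3

Work:
|A|·|B| = 2·3 = 6;  |P| = 6
Check the pairing map k ↦ (π_A(k), π_B(k)):
  0 -> (0,0)
  1 -> (1,0)
  2 -> (0,1)
  3 -> (1,2)
  4 -> (0,2)
  5 -> (1,2)  ✗ repeats pair of k=3
distinct pairs in image: 5 / 6 needed
  → (1,2) hit at k=3 and k=5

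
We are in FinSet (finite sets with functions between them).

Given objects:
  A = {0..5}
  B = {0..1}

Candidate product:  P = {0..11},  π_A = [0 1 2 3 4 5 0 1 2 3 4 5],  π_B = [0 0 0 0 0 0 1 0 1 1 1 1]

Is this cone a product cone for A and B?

Answer: NOT A VALID PRODUCT — duplicate pair at indices 1,7

Trace:
|A|·|B| = 6·2 = 12;  |P| = 12
Check the pairing map k ↦ (π_A(k), π_B(k)):
  0 ↦ (0,0)
  1 ↦ (1,0)
  2 ↦ (2,0)
  3 ↦ (3,0)
  4 ↦ (4,0)
  5 ↦ (5,0)
  6 ↦ (0,1)
  7 ↦ (1,0)  ✗ repeats pair of k=1
  8 ↦ (2,1)
  9 ↦ (3,1)
  10 ↦ (4,1)
  11 ↦ (5,1)
distinct pairs in image: 11 / 12 needed
  → (1,0) hit at k=1 and k=7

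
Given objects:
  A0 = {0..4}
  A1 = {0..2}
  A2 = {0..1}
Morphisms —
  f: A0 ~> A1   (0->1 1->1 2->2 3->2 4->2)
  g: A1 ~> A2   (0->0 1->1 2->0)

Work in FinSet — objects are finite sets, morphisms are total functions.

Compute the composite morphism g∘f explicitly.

Answer: (0->1 1->1 2->0 3->0 4->0)

Trace:
  0 f~>1 g~>1
  1 f~>1 g~>1
  2 f~>2 g~>0
  3 f~>2 g~>0
  4 f~>2 g~>0
result: (0->1 1->1 2->0 3->0 4->0)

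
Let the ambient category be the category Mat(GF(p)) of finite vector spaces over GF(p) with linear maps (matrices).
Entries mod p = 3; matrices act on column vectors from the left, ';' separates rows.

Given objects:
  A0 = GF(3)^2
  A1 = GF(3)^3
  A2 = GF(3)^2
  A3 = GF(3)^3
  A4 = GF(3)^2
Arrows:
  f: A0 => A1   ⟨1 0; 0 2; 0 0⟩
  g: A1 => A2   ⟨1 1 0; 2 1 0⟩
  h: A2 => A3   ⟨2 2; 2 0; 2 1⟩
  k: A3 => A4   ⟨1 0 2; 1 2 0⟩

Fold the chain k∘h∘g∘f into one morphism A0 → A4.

  e0=[1,0] f=>[1,0,0] g=>[1,2] h=>[0,2,1] k=>[2,1]
  e1=[0,1] f=>[0,2,0] g=>[2,2] h=>[2,1,0] k=>[2,1]
result: ⟨2 2; 1 1⟩

Answer: ⟨2 2; 1 1⟩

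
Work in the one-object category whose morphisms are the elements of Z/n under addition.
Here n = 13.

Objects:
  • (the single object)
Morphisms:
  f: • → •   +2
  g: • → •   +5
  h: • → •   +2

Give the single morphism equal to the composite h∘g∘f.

  0 +2≡2 +5≡7 +2≡9  (mod 13)
composite: +9

Answer: +9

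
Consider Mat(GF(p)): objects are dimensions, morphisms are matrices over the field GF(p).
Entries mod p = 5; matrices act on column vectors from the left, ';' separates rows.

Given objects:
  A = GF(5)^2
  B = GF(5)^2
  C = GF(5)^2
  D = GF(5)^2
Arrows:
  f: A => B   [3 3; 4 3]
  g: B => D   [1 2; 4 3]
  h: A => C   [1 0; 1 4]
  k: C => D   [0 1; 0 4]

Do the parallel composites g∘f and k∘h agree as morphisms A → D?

Answer: COMMUTES

Work:
1) trace f;g:
  e0=[1,0] f=>[3,4] g=>[1,4]
  e1=[0,1] f=>[3,3] g=>[4,1]
  ⟦path⟧₁ = [1 4; 4 1]
2) trace h;k:
  e0=[1,0] h=>[1,1] k=>[1,4]
  e1=[0,1] h=>[0,4] k=>[4,1]
  ⟦path⟧₂ = [1 4; 4 1]
Equal? same morphism ✓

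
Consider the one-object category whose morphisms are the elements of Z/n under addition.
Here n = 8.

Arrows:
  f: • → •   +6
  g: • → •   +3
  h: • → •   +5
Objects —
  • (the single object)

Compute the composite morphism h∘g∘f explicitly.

Answer: +6

Derivation:
  0 +6≡6 +3≡1 +5≡6  (mod 8)
result: +6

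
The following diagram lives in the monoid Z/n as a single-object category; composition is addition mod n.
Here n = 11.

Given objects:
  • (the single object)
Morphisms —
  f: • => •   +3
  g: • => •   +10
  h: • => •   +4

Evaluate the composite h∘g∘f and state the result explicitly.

  0 +3≡3 +10≡2 +4≡6  (mod 11)
composite: +6

Answer: +6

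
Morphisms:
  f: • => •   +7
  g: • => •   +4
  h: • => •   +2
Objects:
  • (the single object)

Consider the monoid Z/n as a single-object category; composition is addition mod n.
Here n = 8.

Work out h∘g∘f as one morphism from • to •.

  0 +7≡7 +4≡3 +2≡5  (mod 8)
result: +5

Answer: +5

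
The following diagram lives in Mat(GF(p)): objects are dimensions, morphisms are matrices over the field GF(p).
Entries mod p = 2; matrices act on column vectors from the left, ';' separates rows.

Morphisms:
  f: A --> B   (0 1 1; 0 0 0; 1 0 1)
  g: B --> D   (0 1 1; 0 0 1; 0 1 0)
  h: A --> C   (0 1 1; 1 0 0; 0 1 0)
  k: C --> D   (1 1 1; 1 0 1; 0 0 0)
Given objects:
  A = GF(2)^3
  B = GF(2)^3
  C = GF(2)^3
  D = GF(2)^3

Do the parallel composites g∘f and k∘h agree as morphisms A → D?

Answer: DOES NOT COMMUTE

Trace:
Along f;g (path 1):
  e0=[1,0,0] f-->[0,0,1] g-->[1,1,0]
  e1=[0,1,0] f-->[1,0,0] g-->[0,0,0]
  e2=[0,0,1] f-->[1,0,1] g-->[1,1,0]
  composite₁ = (1 0 1; 1 0 1; 0 0 0)
Along h;k (path 2):
  e0=[1,0,0] h-->[0,1,0] k-->[1,0,0]
  e1=[0,1,0] h-->[1,0,1] k-->[0,0,0]
  e2=[0,0,1] h-->[1,0,0] k-->[1,1,0]
  composite₂ = (1 0 1; 0 0 1; 0 0 0)
Equal? differ; not commutative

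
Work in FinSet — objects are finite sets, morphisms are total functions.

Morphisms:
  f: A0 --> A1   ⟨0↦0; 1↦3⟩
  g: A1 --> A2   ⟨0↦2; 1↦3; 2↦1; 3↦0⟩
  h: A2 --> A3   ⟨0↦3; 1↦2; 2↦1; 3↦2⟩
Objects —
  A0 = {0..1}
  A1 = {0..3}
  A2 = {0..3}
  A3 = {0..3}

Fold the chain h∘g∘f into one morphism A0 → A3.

Answer: ⟨0↦1; 1↦3⟩

Work:
  0 f-->0 g-->2 h-->1
  1 f-->3 g-->0 h-->3
result: ⟨0↦1; 1↦3⟩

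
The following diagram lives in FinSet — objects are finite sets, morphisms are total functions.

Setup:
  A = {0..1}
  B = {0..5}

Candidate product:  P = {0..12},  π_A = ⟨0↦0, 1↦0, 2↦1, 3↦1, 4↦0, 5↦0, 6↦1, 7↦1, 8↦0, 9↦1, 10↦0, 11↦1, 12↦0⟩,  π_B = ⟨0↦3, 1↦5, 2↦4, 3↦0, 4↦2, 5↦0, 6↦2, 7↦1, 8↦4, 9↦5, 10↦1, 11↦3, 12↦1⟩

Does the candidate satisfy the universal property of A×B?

Answer: NOT A VALID PRODUCT — |P|=13 ≠ |A|·|B|=12

Work:
|A|·|B| = 2·6 = 12;  |P| = 13
  → cardinalities differ; no bijection possible.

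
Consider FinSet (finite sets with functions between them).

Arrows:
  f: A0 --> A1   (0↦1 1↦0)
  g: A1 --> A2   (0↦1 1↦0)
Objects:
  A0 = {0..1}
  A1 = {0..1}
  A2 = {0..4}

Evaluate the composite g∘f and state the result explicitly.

Answer: (0↦0 1↦1)

Trace:
  0 f-->1 g-->0
  1 f-->0 g-->1
composite: (0↦0 1↦1)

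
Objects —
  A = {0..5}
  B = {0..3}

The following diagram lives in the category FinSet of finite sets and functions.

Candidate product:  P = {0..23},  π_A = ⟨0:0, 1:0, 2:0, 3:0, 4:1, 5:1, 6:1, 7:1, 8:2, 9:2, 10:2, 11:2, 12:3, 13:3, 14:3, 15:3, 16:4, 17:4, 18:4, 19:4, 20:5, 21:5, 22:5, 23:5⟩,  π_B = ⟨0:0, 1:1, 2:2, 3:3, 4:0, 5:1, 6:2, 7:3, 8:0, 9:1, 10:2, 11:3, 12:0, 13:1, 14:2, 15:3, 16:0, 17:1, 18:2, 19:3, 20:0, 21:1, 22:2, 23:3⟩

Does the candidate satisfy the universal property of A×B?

|A|·|B| = 6·4 = 24;  |P| = 24
Check the pairing map k ↦ (π_A(k), π_B(k)):
  0 : (0,0)
  1 : (0,1)
  2 : (0,2)
  3 : (0,3)
  4 : (1,0)
  5 : (1,1)
  6 : (1,2)
  7 : (1,3)
  8 : (2,0)
  9 : (2,1)
  10 : (2,2)
  11 : (2,3)
  12 : (3,0)
  13 : (3,1)
  14 : (3,2)
  15 : (3,3)
  16 : (4,0)
  17 : (4,1)
  18 : (4,2)
  19 : (4,3)
  20 : (5,0)
  21 : (5,1)
  22 : (5,2)
  23 : (5,3)
distinct pairs in image: 24 / 24 needed
  → bijection onto A×B; projections well-typed.

Answer: VALID PRODUCT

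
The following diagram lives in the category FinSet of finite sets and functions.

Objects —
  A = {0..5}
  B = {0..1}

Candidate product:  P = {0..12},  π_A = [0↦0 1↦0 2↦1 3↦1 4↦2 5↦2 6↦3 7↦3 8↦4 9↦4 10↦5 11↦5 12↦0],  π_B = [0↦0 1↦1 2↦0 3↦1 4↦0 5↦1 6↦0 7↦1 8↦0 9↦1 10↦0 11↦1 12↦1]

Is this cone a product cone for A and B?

|A|·|B| = 6·2 = 12;  |P| = 13
  → cardinalities differ; no bijection possible.

Answer: NOT A VALID PRODUCT — |P|=13 ≠ |A|·|B|=12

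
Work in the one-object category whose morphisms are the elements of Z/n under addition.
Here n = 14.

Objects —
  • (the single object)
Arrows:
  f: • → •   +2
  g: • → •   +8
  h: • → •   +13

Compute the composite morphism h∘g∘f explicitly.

Answer: +9

Work:
  0 +2≡2 +8≡10 +13≡9  (mod 14)
⟦path⟧: +9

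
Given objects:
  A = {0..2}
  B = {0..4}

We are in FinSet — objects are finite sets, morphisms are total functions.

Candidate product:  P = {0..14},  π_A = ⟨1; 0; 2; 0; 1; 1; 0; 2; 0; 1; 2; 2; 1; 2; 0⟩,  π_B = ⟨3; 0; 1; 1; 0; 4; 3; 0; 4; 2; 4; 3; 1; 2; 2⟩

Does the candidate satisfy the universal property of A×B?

|A|·|B| = 3·5 = 15;  |P| = 15
Check the pairing map k ↦ (π_A(k), π_B(k)):
  0 ↦ (1,3)
  1 ↦ (0,0)
  2 ↦ (2,1)
  3 ↦ (0,1)
  4 ↦ (1,0)
  5 ↦ (1,4)
  6 ↦ (0,3)
  7 ↦ (2,0)
  8 ↦ (0,4)
  9 ↦ (1,2)
  10 ↦ (2,4)
  11 ↦ (2,3)
  12 ↦ (1,1)
  13 ↦ (2,2)
  14 ↦ (0,2)
distinct pairs in image: 15 / 15 needed
  → bijection onto A×B; projections well-typed.

Answer: VALID PRODUCT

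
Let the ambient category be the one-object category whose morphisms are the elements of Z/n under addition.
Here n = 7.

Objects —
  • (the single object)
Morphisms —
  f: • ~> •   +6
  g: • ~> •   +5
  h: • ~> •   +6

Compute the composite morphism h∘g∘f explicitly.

  0 +6≡6 +5≡4 +6≡3  (mod 7)
⟦path⟧: +3

Answer: +3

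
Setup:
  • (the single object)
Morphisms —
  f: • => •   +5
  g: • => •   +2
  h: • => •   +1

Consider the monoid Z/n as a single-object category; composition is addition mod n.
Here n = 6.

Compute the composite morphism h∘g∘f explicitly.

  0 +5≡5 +2≡1 +1≡2  (mod 6)
⟦path⟧: +2

Answer: +2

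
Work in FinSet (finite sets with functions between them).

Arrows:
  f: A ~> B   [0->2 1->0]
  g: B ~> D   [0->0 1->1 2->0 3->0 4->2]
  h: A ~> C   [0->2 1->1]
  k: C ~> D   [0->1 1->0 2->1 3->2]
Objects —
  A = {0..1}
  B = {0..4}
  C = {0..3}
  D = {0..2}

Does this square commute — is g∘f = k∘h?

Answer: DOES NOT COMMUTE

Derivation:
1) trace f;g:
  0 f~>2 g~>0
  1 f~>0 g~>0
  result₁ = [0->0 1->0]
2) trace h;k:
  0 h~>2 k~>1
  1 h~>1 k~>0
  result₂ = [0->1 1->0]
Equal? differ; not commutative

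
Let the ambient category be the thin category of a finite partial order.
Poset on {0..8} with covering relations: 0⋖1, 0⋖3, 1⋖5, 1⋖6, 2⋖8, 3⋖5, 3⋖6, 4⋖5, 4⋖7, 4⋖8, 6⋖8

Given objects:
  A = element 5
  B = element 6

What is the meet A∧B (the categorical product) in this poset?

Answer: NO MEET EXISTS

Work:
Common predecessors of 5,6: {0,1,3}
  maximal lower bounds 1 and 3 are incomparable: neither 1≤3 nor 3≤1
→ no greatest lower bound exists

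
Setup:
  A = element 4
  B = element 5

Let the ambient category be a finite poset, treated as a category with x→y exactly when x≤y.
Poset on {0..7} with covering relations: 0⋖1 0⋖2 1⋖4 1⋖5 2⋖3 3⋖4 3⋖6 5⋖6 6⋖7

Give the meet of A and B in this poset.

{x : x≤A ∧ x≤B} = {0,1}  (A=4, B=5)
  0 ≤ 1
  1 ≤ 1
glb = 1

Answer: A∧B = 1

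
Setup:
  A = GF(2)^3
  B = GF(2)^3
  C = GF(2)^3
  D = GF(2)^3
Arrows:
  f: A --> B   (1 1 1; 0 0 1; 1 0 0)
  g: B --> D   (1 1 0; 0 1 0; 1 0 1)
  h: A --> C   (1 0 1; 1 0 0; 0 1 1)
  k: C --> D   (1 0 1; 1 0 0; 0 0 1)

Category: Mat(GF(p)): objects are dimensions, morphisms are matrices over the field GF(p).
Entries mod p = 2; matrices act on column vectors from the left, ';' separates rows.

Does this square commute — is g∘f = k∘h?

Answer: DOES NOT COMMUTE

Derivation:
1) trace f;g:
  e0=[1,0,0] f-->[1,0,1] g-->[1,0,0]
  e1=[0,1,0] f-->[1,0,0] g-->[1,0,1]
  e2=[0,0,1] f-->[1,1,0] g-->[0,1,1]
  composite₁ = (1 1 0; 0 0 1; 0 1 1)
2) trace h;k:
  e0=[1,0,0] h-->[1,1,0] k-->[1,1,0]
  e1=[0,1,0] h-->[0,0,1] k-->[1,0,1]
  e2=[0,0,1] h-->[1,0,1] k-->[0,1,1]
  composite₂ = (1 1 0; 1 0 1; 0 1 1)
Equal? differ; not commutative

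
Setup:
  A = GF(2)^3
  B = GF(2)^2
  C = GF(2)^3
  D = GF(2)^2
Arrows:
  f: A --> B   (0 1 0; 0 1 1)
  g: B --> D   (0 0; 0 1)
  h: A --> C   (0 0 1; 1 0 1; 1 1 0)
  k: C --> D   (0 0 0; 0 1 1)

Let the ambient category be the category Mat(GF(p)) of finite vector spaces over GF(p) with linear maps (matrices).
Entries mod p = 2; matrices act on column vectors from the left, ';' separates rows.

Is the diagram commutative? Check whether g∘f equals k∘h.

Path 1 = f;g:
  e0=⟨1,0,0⟩ f-->⟨0,0⟩ g-->⟨0,0⟩
  e1=⟨0,1,0⟩ f-->⟨1,1⟩ g-->⟨0,1⟩
  e2=⟨0,0,1⟩ f-->⟨0,1⟩ g-->⟨0,1⟩
  result₁ = (0 0 0; 0 1 1)
Path 2 = h;k:
  e0=⟨1,0,0⟩ h-->⟨0,1,1⟩ k-->⟨0,0⟩
  e1=⟨0,1,0⟩ h-->⟨0,0,1⟩ k-->⟨0,1⟩
  e2=⟨0,0,1⟩ h-->⟨1,1,0⟩ k-->⟨0,1⟩
  result₂ = (0 0 0; 0 1 1)
Equal? same morphism ✓

Answer: COMMUTES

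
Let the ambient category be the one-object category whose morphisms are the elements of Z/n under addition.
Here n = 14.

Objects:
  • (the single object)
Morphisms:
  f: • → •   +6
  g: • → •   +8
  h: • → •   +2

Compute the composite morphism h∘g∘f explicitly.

Answer: +2

Trace:
  0 +6≡6 +8≡0 +2≡2  (mod 14)
⟦path⟧: +2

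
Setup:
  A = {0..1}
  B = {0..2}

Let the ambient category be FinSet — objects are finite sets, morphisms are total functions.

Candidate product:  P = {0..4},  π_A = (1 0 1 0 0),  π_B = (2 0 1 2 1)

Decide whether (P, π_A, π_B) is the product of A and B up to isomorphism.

|A|·|B| = 2·3 = 6;  |P| = 5
  → cardinalities differ; no bijection possible.

Answer: NOT A VALID PRODUCT — |P|=5 ≠ |A|·|B|=6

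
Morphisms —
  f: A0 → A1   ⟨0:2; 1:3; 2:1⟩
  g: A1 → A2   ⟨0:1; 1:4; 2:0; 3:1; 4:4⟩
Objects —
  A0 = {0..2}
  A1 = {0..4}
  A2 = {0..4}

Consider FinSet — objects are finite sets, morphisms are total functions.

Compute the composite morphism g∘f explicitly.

Answer: ⟨0:0; 1:1; 2:4⟩

Derivation:
  0 f→2 g→0
  1 f→3 g→1
  2 f→1 g→4
composite: ⟨0:0; 1:1; 2:4⟩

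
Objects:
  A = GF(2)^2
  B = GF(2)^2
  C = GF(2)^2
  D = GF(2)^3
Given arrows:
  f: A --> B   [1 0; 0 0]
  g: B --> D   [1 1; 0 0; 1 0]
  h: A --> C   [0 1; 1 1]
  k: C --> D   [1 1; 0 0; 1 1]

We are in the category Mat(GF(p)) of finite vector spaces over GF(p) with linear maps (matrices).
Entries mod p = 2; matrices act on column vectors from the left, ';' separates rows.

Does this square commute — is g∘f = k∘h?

Answer: COMMUTES

Work:
1) trace f;g:
  e0=(1,0) f-->(1,0) g-->(1,0,1)
  e1=(0,1) f-->(0,0) g-->(0,0,0)
  ⟦path⟧₁ = [1 0; 0 0; 1 0]
2) trace h;k:
  e0=(1,0) h-->(0,1) k-->(1,0,1)
  e1=(0,1) h-->(1,1) k-->(0,0,0)
  ⟦path⟧₂ = [1 0; 0 0; 1 0]
Equal? same morphism ✓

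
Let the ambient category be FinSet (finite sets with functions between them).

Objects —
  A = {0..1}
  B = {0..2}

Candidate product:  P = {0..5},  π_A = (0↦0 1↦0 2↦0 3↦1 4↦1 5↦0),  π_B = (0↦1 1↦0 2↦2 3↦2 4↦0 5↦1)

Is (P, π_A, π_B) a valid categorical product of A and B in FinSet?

Answer: NOT A VALID PRODUCT — duplicate pair at indices 0,5

Trace:
|A|·|B| = 2·3 = 6;  |P| = 6
Check the pairing map k ↦ (π_A(k), π_B(k)):
  0 ↦ (0,1)
  1 ↦ (0,0)
  2 ↦ (0,2)
  3 ↦ (1,2)
  4 ↦ (1,0)
  5 ↦ (0,1)  ✗ repeats pair of k=0
distinct pairs in image: 5 / 6 needed
  → (0,1) hit at k=0 and k=5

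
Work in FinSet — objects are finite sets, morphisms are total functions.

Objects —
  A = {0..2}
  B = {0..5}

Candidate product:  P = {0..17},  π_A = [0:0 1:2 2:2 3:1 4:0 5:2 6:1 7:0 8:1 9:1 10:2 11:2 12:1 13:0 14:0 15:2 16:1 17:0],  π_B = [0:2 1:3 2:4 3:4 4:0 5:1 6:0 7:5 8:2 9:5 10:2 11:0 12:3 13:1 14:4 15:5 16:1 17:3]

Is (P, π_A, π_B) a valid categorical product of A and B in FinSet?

Answer: VALID PRODUCT

Derivation:
|A|·|B| = 3·6 = 18;  |P| = 18
Check the pairing map k ↦ (π_A(k), π_B(k)):
  0 : (0,2)
  1 : (2,3)
  2 : (2,4)
  3 : (1,4)
  4 : (0,0)
  5 : (2,1)
  6 : (1,0)
  7 : (0,5)
  8 : (1,2)
  9 : (1,5)
  10 : (2,2)
  11 : (2,0)
  12 : (1,3)
  13 : (0,1)
  14 : (0,4)
  15 : (2,5)
  16 : (1,1)
  17 : (0,3)
distinct pairs in image: 18 / 18 needed
  → bijection onto A×B; projections well-typed.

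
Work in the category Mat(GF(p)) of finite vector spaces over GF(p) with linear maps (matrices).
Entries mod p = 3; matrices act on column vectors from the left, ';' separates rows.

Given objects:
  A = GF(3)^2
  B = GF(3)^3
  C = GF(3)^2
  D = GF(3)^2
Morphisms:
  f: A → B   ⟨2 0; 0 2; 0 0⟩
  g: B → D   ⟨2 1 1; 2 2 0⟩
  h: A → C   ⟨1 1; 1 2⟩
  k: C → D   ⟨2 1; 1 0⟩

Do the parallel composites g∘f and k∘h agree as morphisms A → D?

Along f;g (path 1):
  e0=[1,0] f→[2,0,0] g→[1,1]
  e1=[0,1] f→[0,2,0] g→[2,1]
  composite₁ = ⟨1 2; 1 1⟩
Along h;k (path 2):
  e0=[1,0] h→[1,1] k→[0,1]
  e1=[0,1] h→[1,2] k→[1,1]
  composite₂ = ⟨0 1; 1 1⟩
Equal? differ; not commutative

Answer: DOES NOT COMMUTE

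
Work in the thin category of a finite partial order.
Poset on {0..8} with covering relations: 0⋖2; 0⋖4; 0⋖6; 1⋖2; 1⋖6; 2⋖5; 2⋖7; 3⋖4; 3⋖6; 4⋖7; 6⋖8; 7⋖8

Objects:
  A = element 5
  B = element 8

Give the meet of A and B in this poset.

Answer: A∧B = 2

Work:
{x : x≤A ∧ x≤B} = {0,1,2}  (A=5, B=8)
  0 ≤ 2
  1 ≤ 2
  2 ≤ 2
glb = 2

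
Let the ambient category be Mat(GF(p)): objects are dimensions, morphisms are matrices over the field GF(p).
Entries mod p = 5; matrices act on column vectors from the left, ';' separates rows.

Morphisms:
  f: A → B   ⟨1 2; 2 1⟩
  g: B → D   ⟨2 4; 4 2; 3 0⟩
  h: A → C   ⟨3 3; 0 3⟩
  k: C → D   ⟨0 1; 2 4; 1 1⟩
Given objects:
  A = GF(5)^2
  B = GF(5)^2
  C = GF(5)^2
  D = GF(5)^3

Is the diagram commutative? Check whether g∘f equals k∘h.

Path 1 = f;g:
  e0=(1,0) f→(1,2) g→(0,3,3)
  e1=(0,1) f→(2,1) g→(3,0,1)
  ⟦path⟧₁ = ⟨0 3; 3 0; 3 1⟩
Path 2 = h;k:
  e0=(1,0) h→(3,0) k→(0,1,3)
  e1=(0,1) h→(3,3) k→(3,3,1)
  ⟦path⟧₂ = ⟨0 3; 1 3; 3 1⟩
Equal? differ; not commutative

Answer: DOES NOT COMMUTE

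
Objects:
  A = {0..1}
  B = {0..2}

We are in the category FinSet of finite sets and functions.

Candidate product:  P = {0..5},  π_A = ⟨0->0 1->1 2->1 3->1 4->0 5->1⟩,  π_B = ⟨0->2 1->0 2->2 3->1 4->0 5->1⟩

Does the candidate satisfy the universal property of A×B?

|A|·|B| = 2·3 = 6;  |P| = 6
Check the pairing map k ↦ (π_A(k), π_B(k)):
  0 -> (0,2)
  1 -> (1,0)
  2 -> (1,2)
  3 -> (1,1)
  4 -> (0,0)
  5 -> (1,1)  ✗ repeats pair of k=3
distinct pairs in image: 5 / 6 needed
  → (1,1) hit at k=3 and k=5

Answer: NOT A VALID PRODUCT — duplicate pair at indices 5,3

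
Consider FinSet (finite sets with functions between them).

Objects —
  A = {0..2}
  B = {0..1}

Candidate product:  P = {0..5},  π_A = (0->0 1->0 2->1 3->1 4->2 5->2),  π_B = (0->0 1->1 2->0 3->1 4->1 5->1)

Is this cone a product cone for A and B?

Answer: NOT A VALID PRODUCT — duplicate pair at indices 5,4

Work:
|A|·|B| = 3·2 = 6;  |P| = 6
Check the pairing map k ↦ (π_A(k), π_B(k)):
  0 -> (0,0)
  1 -> (0,1)
  2 -> (1,0)
  3 -> (1,1)
  4 -> (2,1)
  5 -> (2,1)  ✗ repeats pair of k=4
distinct pairs in image: 5 / 6 needed
  → (2,1) hit at k=4 and k=5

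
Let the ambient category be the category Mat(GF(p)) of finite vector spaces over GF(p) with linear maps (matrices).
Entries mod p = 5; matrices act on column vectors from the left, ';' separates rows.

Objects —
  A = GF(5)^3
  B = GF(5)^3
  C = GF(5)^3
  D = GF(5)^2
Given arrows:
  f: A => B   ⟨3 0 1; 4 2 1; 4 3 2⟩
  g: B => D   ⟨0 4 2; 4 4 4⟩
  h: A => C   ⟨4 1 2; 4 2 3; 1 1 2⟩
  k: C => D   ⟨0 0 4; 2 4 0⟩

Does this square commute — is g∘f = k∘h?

Answer: COMMUTES

Trace:
1) trace f;g:
  e0=[1,0,0] f=>[3,4,4] g=>[4,4]
  e1=[0,1,0] f=>[0,2,3] g=>[4,0]
  e2=[0,0,1] f=>[1,1,2] g=>[3,1]
  result₁ = ⟨4 4 3; 4 0 1⟩
2) trace h;k:
  e0=[1,0,0] h=>[4,4,1] k=>[4,4]
  e1=[0,1,0] h=>[1,2,1] k=>[4,0]
  e2=[0,0,1] h=>[2,3,2] k=>[3,1]
  result₂ = ⟨4 4 3; 4 0 1⟩
Equal? same morphism ✓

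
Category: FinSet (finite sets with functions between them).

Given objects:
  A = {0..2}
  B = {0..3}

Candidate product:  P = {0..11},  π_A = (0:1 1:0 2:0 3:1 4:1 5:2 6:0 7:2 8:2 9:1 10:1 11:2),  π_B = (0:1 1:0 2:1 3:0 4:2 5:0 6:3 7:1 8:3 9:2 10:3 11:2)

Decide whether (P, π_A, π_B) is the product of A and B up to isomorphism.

Answer: NOT A VALID PRODUCT — duplicate pair at indices 4,9

Trace:
|A|·|B| = 3·4 = 12;  |P| = 12
Check the pairing map k ↦ (π_A(k), π_B(k)):
  0 : (1,1)
  1 : (0,0)
  2 : (0,1)
  3 : (1,0)
  4 : (1,2)
  5 : (2,0)
  6 : (0,3)
  7 : (2,1)
  8 : (2,3)
  9 : (1,2)  ✗ repeats pair of k=4
  10 : (1,3)
  11 : (2,2)
distinct pairs in image: 11 / 12 needed
  → (1,2) hit at k=4 and k=9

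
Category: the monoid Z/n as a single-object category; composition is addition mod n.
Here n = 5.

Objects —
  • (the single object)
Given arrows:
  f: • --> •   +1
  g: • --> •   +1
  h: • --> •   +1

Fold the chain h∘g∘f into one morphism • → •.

Answer: +3

Derivation:
  0 +1≡1 +1≡2 +1≡3  (mod 5)
⟦path⟧: +3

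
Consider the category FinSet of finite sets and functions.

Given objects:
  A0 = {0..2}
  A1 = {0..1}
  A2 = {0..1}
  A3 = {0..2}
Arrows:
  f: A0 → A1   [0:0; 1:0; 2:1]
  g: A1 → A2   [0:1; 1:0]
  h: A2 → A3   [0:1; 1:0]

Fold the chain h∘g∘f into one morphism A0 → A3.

  0 f→0 g→1 h→0
  1 f→0 g→1 h→0
  2 f→1 g→0 h→1
composite: [0:0; 1:0; 2:1]

Answer: [0:0; 1:0; 2:1]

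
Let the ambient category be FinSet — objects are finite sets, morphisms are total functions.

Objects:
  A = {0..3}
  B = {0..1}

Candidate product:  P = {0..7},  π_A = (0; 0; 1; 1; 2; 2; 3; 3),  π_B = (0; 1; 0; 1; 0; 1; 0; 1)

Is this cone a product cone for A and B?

Answer: VALID PRODUCT

Trace:
|A|·|B| = 4·2 = 8;  |P| = 8
Check the pairing map k ↦ (π_A(k), π_B(k)):
  0 ↦ (0,0)
  1 ↦ (0,1)
  2 ↦ (1,0)
  3 ↦ (1,1)
  4 ↦ (2,0)
  5 ↦ (2,1)
  6 ↦ (3,0)
  7 ↦ (3,1)
distinct pairs in image: 8 / 8 needed
  → bijection onto A×B; projections well-typed.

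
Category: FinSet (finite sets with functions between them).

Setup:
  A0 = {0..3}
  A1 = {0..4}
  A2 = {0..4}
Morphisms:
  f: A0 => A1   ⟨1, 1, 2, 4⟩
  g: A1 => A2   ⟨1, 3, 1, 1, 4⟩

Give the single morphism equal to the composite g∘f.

  0 f=>1 g=>3
  1 f=>1 g=>3
  2 f=>2 g=>1
  3 f=>4 g=>4
result: ⟨3, 3, 1, 4⟩

Answer: ⟨3, 3, 1, 4⟩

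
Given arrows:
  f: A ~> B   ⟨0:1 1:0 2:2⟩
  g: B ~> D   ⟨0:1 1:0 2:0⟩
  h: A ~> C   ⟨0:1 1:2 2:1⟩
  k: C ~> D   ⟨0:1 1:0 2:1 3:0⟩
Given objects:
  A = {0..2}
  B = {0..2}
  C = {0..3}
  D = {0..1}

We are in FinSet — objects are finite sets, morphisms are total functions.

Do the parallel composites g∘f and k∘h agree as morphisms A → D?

1) trace f;g:
  0 f~>1 g~>0
  1 f~>0 g~>1
  2 f~>2 g~>0
  ⟦path⟧₁ = ⟨0:0 1:1 2:0⟩
2) trace h;k:
  0 h~>1 k~>0
  1 h~>2 k~>1
  2 h~>1 k~>0
  ⟦path⟧₂ = ⟨0:0 1:1 2:0⟩
Equal? YES — commutes

Answer: COMMUTES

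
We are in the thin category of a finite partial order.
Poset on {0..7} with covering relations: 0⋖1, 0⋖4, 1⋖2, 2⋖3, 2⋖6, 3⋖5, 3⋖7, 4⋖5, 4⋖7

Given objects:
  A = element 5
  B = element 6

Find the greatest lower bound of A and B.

Answer: A∧B = 2

Work:
Lower bounds of A=5 and B=6: {0,1,2}
  0 ⊑ 2
  1 ⊑ 2
  2 ⊑ 2
glb = 2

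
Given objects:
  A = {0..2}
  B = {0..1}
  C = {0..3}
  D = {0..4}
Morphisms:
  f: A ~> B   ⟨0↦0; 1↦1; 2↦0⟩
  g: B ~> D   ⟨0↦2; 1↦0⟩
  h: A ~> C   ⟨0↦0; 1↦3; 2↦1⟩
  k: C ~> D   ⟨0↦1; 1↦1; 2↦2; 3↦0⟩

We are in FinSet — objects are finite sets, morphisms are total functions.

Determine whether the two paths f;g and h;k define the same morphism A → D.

1) trace f;g:
  0 f~>0 g~>2
  1 f~>1 g~>0
  2 f~>0 g~>2
  ⟦path⟧₁ = ⟨0↦2; 1↦0; 2↦2⟩
2) trace h;k:
  0 h~>0 k~>1
  1 h~>3 k~>0
  2 h~>1 k~>1
  ⟦path⟧₂ = ⟨0↦1; 1↦0; 2↦1⟩
Equal? distinct morphisms ✗

Answer: DOES NOT COMMUTE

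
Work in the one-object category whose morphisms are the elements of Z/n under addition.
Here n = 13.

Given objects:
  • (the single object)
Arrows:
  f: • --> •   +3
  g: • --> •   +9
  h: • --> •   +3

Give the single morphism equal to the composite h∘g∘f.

  0 +3≡3 +9≡12 +3≡2  (mod 13)
composite: +2

Answer: +2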